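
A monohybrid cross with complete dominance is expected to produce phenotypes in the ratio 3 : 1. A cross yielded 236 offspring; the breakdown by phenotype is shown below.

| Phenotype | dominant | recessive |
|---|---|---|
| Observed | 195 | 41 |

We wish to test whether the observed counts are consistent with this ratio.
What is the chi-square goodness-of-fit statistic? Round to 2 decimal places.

7.32

Ratio total = 4. Expected counts: 236×3/4 = 177, 236×1/4 = 59.
dominant: (195 − 177)²/177 = 324/177 = 1.831
recessive: (41 − 59)²/59 = 324/59 = 5.492
Sum = 7.32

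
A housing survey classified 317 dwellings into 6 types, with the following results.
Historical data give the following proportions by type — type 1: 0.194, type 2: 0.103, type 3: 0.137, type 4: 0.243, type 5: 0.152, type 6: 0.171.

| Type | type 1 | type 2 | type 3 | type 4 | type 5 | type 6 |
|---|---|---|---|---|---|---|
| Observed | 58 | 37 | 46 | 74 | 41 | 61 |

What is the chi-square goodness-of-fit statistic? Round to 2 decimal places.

Expected counts E_i = n·p_i: 317×0.194 = 61.498, 317×0.103 = 32.651, 317×0.137 = 43.429, 317×0.243 = 77.031, 317×0.152 = 48.184, 317×0.171 = 54.207.
cat         O        E   (O−E)²/E
type 1     58   61.498      0.199
type 2     37   32.651      0.579
type 3     46   43.429      0.152
type 4     74   77.031      0.119
type 5     41   48.184      1.071
type 6     61   54.207      0.851
Sum = 2.97

2.97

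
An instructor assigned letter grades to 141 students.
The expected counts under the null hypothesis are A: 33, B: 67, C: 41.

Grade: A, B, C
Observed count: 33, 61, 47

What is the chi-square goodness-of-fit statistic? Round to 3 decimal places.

χ² = (33−33)²/33 + (61−67)²/67 + (47−41)²/41
   = 0.0000 + 0.5373 + 0.8780
Sum = 1.415

1.415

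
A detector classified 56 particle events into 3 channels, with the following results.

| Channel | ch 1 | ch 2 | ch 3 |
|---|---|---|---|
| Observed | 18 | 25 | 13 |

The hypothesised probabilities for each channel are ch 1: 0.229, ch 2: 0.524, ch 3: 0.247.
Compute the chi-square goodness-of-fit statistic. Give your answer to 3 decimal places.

2.782

Expected counts E_i = n·p_i: 56×0.229 = 12.824, 56×0.524 = 29.344, 56×0.247 = 13.832.
cat         O        E   (O−E)²/E
ch 1       18   12.824     2.0891
ch 2       25   29.344     0.6431
ch 3       13   13.832     0.0500
Sum = 2.782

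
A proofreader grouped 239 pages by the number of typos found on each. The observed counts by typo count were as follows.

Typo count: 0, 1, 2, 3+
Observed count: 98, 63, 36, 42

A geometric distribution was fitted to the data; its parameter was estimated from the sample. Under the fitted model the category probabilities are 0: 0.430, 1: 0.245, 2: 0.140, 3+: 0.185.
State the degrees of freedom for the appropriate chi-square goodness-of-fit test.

There are k = 4 categories and 1 parameter estimated from the data, so df = 4 − 1 − 1 = 2.

2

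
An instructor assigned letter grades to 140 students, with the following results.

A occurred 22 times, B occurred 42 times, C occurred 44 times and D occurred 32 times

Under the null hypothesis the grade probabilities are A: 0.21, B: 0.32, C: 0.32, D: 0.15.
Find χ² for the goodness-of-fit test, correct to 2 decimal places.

Expected counts E_i = n·p_i: 140×0.21 = 29.4, 140×0.32 = 44.8, 140×0.32 = 44.8, 140×0.15 = 21.
cat         O        E   (O−E)²/E
A          22     29.4      1.863
B          42     44.8      0.175
C          44     44.8      0.014
D          32       21      5.762
Sum = 7.81

7.81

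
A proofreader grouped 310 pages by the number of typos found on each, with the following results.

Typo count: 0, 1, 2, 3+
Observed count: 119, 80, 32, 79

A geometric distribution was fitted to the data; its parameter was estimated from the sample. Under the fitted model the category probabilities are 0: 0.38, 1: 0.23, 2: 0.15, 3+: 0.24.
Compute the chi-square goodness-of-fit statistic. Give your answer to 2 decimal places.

Expected counts E_i = n·p_i: 310×0.38 = 117.8, 310×0.23 = 71.3, 310×0.15 = 46.5, 310×0.24 = 74.4.
cat         O        E   (O−E)²/E
0         119    117.8      0.012
1          80     71.3      1.062
2          32     46.5      4.522
3+         79     74.4      0.284
Sum = 5.88

5.88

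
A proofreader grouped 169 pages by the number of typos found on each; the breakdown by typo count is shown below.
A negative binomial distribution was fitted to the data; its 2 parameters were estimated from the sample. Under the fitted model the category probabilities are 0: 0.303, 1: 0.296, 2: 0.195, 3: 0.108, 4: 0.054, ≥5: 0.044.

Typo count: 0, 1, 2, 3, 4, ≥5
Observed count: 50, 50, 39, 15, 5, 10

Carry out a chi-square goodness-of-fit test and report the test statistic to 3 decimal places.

4.466

Expected counts E_i = n·p_i: 169×0.303 = 51.207, 169×0.296 = 50.024, 169×0.195 = 32.955, 169×0.108 = 18.252, 169×0.054 = 9.126, 169×0.044 = 7.436.
χ² = (50−51.207)²/51.207 + (50−50.024)²/50.024 + (39−32.955)²/32.955 + (15−18.252)²/18.252 + (5−9.126)²/9.126 + (10−7.436)²/7.436
   = 0.0285 + 0.0000 + 1.1088 + 0.5794 + 1.8654 + 0.8841
Sum = 4.466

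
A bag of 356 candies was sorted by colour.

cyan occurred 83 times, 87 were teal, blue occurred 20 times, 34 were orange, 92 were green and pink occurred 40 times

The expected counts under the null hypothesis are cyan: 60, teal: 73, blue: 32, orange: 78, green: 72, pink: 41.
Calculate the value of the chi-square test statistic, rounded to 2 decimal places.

46.40

cat         O        E   (O−E)²/E
cyan       83       60      8.817
teal       87       73      2.685
blue       20       32      4.500
orange     34       78     24.821
green      92       72      5.556
pink       40       41      0.024
Sum = 46.40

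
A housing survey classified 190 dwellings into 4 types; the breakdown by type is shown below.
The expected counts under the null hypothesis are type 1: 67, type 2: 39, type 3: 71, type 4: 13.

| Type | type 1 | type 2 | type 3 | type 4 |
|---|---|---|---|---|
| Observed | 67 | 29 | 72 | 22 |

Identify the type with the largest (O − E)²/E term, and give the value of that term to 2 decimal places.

type 4, 6.23

cat         O        E   (O−E)²/E
type 1     67       67      0.000
type 2     29       39      2.564
type 3     72       71      0.014
type 4     22       13      6.231
The largest term is for type 4: 6.23.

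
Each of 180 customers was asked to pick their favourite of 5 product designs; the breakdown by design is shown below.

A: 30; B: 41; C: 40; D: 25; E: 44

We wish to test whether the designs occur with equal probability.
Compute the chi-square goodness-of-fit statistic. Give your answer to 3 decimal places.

7.278

Under H₀ each category has probability 1/5, so each expected count is 180/5 = 36.
cat         O        E   (O−E)²/E
A          30       36     1.0000
B          41       36     0.6944
C          40       36     0.4444
D          25       36     3.3611
E          44       36     1.7778
Sum = 7.278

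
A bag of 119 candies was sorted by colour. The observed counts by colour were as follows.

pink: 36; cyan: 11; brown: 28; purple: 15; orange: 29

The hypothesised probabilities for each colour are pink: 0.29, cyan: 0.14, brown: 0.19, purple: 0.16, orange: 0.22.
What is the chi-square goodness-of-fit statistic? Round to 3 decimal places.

Expected counts E_i = n·p_i: 119×0.29 = 34.51, 119×0.14 = 16.66, 119×0.19 = 22.61, 119×0.16 = 19.04, 119×0.22 = 26.18.
cat         O        E   (O−E)²/E
pink       36    34.51     0.0643
cyan       11    16.66     1.9229
brown      28    22.61     1.2849
purple     15    19.04     0.8572
orange     29    26.18     0.3038
Sum = 4.433

4.433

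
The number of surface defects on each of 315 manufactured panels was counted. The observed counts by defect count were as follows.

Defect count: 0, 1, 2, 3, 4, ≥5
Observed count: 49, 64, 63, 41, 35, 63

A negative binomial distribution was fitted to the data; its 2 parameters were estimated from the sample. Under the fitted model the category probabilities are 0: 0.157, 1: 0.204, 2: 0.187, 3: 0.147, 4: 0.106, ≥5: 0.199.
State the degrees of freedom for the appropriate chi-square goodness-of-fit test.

There are k = 6 categories and 2 parameters estimated from the data, so df = 6 − 1 − 2 = 3.

3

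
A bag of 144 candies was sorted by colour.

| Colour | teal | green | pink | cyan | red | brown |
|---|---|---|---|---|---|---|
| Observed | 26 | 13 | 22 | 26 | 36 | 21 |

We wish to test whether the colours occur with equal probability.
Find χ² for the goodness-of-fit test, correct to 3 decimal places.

Under H₀ each category has probability 1/6, so each expected count is 144/6 = 24.
χ² = (26−24)²/24 + (13−24)²/24 + (22−24)²/24 + (26−24)²/24 + (36−24)²/24 + (21−24)²/24
   = 0.1667 + 5.0417 + 0.1667 + 0.1667 + 6.0000 + 0.3750
Sum = 11.917

11.917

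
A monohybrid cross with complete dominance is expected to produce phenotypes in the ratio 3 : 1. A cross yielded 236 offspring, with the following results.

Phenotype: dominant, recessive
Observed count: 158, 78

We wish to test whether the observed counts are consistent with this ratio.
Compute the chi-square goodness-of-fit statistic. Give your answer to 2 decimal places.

8.16

Ratio total = 4. Expected counts: 236×3/4 = 177, 236×1/4 = 59.
cat            O        E   (O−E)²/E
dominant     158      177      2.040
recessive     78       59      6.119
Sum = 8.16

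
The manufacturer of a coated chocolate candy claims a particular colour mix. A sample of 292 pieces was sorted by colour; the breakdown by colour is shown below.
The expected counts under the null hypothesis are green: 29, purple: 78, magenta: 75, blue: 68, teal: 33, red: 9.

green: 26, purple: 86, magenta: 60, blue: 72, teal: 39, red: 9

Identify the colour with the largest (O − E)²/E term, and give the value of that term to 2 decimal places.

cat          O        E   (O−E)²/E
green       26       29      0.310
purple      86       78      0.821
magenta     60       75      3.000
blue        72       68      0.235
teal        39       33      1.091
red          9        9      0.000
The largest term is for magenta: 3.00.

magenta, 3.00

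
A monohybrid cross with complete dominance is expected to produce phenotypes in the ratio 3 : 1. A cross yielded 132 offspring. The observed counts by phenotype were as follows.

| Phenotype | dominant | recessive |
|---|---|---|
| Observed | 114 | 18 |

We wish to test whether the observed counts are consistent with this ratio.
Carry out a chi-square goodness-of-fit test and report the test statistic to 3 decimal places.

9.091

Ratio total = 4. Expected counts: 132×3/4 = 99, 132×1/4 = 33.
cat            O        E   (O−E)²/E
dominant     114       99     2.2727
recessive     18       33     6.8182
Sum = 9.091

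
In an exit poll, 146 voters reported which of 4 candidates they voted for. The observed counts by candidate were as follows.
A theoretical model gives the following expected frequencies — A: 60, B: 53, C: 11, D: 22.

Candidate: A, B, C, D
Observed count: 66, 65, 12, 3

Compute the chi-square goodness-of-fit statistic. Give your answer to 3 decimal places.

19.817

A: (66 − 60)²/60 = 36/60 = 0.6000
B: (65 − 53)²/53 = 144/53 = 2.7170
C: (12 − 11)²/11 = 1/11 = 0.0909
D: (3 − 22)²/22 = 361/22 = 16.4091
Sum = 19.817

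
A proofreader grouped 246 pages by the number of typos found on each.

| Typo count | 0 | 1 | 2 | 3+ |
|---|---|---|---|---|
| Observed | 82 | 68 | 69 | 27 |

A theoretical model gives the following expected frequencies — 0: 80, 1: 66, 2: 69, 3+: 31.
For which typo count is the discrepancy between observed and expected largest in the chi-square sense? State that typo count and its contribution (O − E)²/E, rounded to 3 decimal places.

χ² = (82−80)²/80 + (68−66)²/66 + (69−69)²/69 + (27−31)²/31
   = 0.0500 + 0.0606 + 0.0000 + 0.5161
The largest term is for 3+: 0.516.

3+, 0.516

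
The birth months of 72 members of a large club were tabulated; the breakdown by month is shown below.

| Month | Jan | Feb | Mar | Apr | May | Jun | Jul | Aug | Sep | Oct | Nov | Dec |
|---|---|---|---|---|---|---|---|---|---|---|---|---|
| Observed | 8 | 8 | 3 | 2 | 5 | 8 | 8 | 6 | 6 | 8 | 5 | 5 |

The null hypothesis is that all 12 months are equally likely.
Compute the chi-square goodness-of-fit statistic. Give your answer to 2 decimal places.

Under H₀ each category has probability 1/12, so each expected count is 72/12 = 6.
cat         O        E   (O−E)²/E
Jan         8        6      0.667
Feb         8        6      0.667
Mar         3        6      1.500
Apr         2        6      2.667
May         5        6      0.167
Jun         8        6      0.667
Jul         8        6      0.667
Aug         6        6      0.000
Sep         6        6      0.000
Oct         8        6      0.667
Nov         5        6      0.167
Dec         5        6      0.167
Sum = 8.00

8.00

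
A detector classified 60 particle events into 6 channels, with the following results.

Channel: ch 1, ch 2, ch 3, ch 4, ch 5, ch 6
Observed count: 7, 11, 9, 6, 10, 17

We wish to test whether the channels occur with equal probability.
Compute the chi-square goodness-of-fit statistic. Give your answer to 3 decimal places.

Expected count for each of the 6 categories: 60/6 = 10.
ch 1: (7 − 10)²/10 = 9/10 = 0.9000
ch 2: (11 − 10)²/10 = 1/10 = 0.1000
ch 3: (9 − 10)²/10 = 1/10 = 0.1000
ch 4: (6 − 10)²/10 = 16/10 = 1.6000
ch 5: (10 − 10)²/10 = 0/10 = 0.0000
ch 6: (17 − 10)²/10 = 49/10 = 4.9000
Sum = 7.600

7.600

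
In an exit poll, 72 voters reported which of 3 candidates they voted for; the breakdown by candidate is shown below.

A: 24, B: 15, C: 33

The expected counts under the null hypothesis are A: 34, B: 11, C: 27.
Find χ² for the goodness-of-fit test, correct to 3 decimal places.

χ² = (24−34)²/34 + (15−11)²/11 + (33−27)²/27
   = 2.9412 + 1.4545 + 1.3333
Sum = 5.729

5.729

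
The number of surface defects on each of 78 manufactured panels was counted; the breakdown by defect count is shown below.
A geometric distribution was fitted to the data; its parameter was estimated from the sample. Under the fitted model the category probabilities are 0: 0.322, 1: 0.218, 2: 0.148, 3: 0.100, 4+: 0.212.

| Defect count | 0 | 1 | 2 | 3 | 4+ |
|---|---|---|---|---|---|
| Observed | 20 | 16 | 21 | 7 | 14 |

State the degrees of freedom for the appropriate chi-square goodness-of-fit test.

There are k = 5 categories and 1 parameter estimated from the data, so df = 5 − 1 − 1 = 3.

3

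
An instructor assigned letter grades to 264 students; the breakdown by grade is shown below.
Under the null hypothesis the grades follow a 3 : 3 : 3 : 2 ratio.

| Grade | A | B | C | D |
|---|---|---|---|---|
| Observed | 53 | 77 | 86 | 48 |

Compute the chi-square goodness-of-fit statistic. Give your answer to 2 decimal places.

Ratio total = 11. Expected counts: 264×3/11 = 72, 264×3/11 = 72, 264×3/11 = 72, 264×2/11 = 48.
A: (53 − 72)²/72 = 361/72 = 5.014
B: (77 − 72)²/72 = 25/72 = 0.347
C: (86 − 72)²/72 = 196/72 = 2.722
D: (48 − 48)²/48 = 0/48 = 0.000
Sum = 8.08

8.08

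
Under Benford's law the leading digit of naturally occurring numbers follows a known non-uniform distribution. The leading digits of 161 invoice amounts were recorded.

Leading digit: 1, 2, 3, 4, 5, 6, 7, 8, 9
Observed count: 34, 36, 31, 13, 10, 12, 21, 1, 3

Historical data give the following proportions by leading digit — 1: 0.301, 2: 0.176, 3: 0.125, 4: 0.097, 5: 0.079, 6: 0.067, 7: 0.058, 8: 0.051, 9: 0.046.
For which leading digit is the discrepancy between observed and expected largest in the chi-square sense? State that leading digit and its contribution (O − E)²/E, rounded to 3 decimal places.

Expected counts E_i = n·p_i: 161×0.301 = 48.461, 161×0.176 = 28.336, 161×0.125 = 20.125, 161×0.097 = 15.617, 161×0.079 = 12.719, 161×0.067 = 10.787, 161×0.058 = 9.338, 161×0.051 = 8.211, 161×0.046 = 7.406.
cat         O        E   (O−E)²/E
1          34   48.461     4.3152
2          36   28.336     2.0729
3          31   20.125     5.8766
4          13   15.617     0.4385
5          10   12.719     0.5813
6          12   10.787     0.1364
7          21    9.338    14.5644
8           1    8.211     6.3328
9           3    7.406     2.6212
The largest term is for 7: 14.564.

7, 14.564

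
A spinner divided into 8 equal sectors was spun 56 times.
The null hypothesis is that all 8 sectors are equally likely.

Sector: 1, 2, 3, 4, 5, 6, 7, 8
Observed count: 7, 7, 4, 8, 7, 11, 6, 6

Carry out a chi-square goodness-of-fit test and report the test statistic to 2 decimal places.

4.00

Expected count for each of the 8 categories: 56/8 = 7.
χ² = (7−7)²/7 + (7−7)²/7 + (4−7)²/7 + (8−7)²/7 + (7−7)²/7 + (11−7)²/7 + (6−7)²/7 + (6−7)²/7
   = 0.000 + 0.000 + 1.286 + 0.143 + 0.000 + 2.286 + 0.143 + 0.143
Sum = 4.00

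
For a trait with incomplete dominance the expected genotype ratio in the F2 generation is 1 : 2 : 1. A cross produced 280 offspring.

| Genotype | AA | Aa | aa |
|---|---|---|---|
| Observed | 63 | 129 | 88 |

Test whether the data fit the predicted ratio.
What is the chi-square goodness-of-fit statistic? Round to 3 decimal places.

Ratio total = 4. Expected counts: 280×1/4 = 70, 280×2/4 = 140, 280×1/4 = 70.
AA: (63 − 70)²/70 = 49/70 = 0.7000
Aa: (129 − 140)²/140 = 121/140 = 0.8643
aa: (88 − 70)²/70 = 324/70 = 4.6286
Sum = 6.193

6.193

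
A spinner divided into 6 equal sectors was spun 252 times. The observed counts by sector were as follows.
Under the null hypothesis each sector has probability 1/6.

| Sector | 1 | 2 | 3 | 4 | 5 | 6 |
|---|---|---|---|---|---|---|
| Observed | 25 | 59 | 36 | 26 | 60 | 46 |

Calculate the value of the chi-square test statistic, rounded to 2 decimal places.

Expected count for each of the 6 categories: 252/6 = 42.
cat         O        E   (O−E)²/E
1          25       42      6.881
2          59       42      6.881
3          36       42      0.857
4          26       42      6.095
5          60       42      7.714
6          46       42      0.381
Sum = 28.81

28.81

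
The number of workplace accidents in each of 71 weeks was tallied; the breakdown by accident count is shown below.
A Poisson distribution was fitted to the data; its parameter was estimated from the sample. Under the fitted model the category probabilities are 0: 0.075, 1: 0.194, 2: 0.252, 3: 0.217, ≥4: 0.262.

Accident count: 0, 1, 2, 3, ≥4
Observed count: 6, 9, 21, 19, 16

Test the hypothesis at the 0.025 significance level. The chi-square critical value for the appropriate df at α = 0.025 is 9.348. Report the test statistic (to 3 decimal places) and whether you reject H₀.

Expected counts E_i = n·p_i: 71×0.075 = 5.325, 71×0.194 = 13.774, 71×0.252 = 17.892, 71×0.217 = 15.407, 71×0.262 = 18.602.
cat         O        E   (O−E)²/E
0           6    5.325     0.0856
1           9   13.774     1.6546
2          21   17.892     0.5399
3          19   15.407     0.8379
≥4         16   18.602     0.3640
Sum = 3.482
df = 3. Since 3.482 < 9.348, we do not reject H₀.

3.482; do not reject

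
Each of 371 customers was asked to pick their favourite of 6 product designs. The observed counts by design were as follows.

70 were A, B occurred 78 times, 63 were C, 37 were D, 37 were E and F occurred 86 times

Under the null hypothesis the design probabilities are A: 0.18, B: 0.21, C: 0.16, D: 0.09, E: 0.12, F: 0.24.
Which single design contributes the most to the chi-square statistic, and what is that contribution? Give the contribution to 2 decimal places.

Expected counts E_i = n·p_i: 371×0.18 = 66.78, 371×0.21 = 77.91, 371×0.16 = 59.36, 371×0.09 = 33.39, 371×0.12 = 44.52, 371×0.24 = 89.04.
χ² = (70−66.78)²/66.78 + (78−77.91)²/77.91 + (63−59.36)²/59.36 + (37−33.39)²/33.39 + (37−44.52)²/44.52 + (86−89.04)²/89.04
   = 0.155 + 0.000 + 0.223 + 0.390 + 1.270 + 0.104
The largest term is for E: 1.27.

E, 1.27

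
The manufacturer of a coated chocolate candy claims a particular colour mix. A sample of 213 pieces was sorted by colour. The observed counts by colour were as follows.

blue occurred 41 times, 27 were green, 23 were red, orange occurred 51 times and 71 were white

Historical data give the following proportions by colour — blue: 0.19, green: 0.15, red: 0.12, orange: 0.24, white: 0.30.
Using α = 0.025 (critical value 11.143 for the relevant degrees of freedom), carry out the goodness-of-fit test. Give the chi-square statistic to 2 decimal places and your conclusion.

Expected counts E_i = n·p_i: 213×0.19 = 40.47, 213×0.15 = 31.95, 213×0.12 = 25.56, 213×0.24 = 51.12, 213×0.30 = 63.9.
cat         O        E   (O−E)²/E
blue       41    40.47      0.007
green      27    31.95      0.767
red        23    25.56      0.256
orange     51    51.12      0.000
white      71     63.9      0.789
Sum = 1.82
df = 4. Since 1.82 < 11.143, we do not reject H₀.

1.82; do not reject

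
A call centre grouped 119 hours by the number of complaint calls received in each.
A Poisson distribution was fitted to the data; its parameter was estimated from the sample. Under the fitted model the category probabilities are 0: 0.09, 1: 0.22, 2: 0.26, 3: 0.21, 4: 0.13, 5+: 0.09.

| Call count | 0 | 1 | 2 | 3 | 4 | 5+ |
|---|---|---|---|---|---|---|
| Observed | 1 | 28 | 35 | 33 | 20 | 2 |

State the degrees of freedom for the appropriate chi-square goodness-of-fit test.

4

There are k = 6 categories and 1 parameter estimated from the data, so df = 6 − 1 − 1 = 4.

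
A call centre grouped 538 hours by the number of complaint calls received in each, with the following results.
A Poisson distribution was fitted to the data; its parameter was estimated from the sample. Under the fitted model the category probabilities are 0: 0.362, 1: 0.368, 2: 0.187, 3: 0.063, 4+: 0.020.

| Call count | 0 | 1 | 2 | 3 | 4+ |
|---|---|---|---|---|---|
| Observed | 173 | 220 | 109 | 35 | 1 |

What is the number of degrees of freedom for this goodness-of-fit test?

There are k = 5 categories and 1 parameter estimated from the data, so df = 5 − 1 − 1 = 3.

3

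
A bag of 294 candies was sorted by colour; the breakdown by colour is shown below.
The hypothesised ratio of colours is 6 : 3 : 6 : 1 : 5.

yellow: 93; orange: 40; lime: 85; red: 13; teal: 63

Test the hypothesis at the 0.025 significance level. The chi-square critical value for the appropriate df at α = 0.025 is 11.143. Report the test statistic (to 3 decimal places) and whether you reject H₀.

1.843; do not reject

Ratio total = 21. Expected counts: 294×6/21 = 84, 294×3/21 = 42, 294×6/21 = 84, 294×1/21 = 14, 294×5/21 = 70.
cat         O        E   (O−E)²/E
yellow     93       84     0.9643
orange     40       42     0.0952
lime       85       84     0.0119
red        13       14     0.0714
teal       63       70     0.7000
Sum = 1.843
df = 4. Since 1.843 < 11.143, we do not reject H₀.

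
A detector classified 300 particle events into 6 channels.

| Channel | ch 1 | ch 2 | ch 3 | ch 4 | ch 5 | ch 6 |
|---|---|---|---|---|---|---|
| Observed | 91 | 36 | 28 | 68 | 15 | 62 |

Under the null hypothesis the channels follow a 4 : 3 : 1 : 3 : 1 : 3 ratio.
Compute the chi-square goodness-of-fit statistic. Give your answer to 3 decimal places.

16.696

Ratio total = 15. Expected counts: 300×4/15 = 80, 300×3/15 = 60, 300×1/15 = 20, 300×3/15 = 60, 300×1/15 = 20, 300×3/15 = 60.
χ² = (91−80)²/80 + (36−60)²/60 + (28−20)²/20 + (68−60)²/60 + (15−20)²/20 + (62−60)²/60
   = 1.5125 + 9.6000 + 3.2000 + 1.0667 + 1.2500 + 0.0667
Sum = 16.696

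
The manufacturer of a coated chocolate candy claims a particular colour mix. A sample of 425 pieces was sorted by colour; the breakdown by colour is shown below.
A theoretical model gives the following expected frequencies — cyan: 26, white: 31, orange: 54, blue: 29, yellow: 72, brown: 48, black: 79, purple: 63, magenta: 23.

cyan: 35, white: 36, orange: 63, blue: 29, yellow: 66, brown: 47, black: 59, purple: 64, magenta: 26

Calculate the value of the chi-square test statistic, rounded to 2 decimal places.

11.41

cyan: (35 − 26)²/26 = 81/26 = 3.115
white: (36 − 31)²/31 = 25/31 = 0.806
orange: (63 − 54)²/54 = 81/54 = 1.500
blue: (29 − 29)²/29 = 0/29 = 0.000
yellow: (66 − 72)²/72 = 36/72 = 0.500
brown: (47 − 48)²/48 = 1/48 = 0.021
black: (59 − 79)²/79 = 400/79 = 5.063
purple: (64 − 63)²/63 = 1/63 = 0.016
magenta: (26 − 23)²/23 = 9/23 = 0.391
Sum = 11.41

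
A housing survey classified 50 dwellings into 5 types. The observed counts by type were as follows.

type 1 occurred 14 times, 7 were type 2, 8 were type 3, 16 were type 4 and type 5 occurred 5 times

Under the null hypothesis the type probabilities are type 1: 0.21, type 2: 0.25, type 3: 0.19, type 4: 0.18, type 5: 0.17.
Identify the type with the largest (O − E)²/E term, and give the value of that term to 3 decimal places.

type 4, 5.444

Expected counts E_i = n·p_i: 50×0.21 = 10.5, 50×0.25 = 12.5, 50×0.19 = 9.5, 50×0.18 = 9, 50×0.17 = 8.5.
χ² = (14−10.5)²/10.5 + (7−12.5)²/12.5 + (8−9.5)²/9.5 + (16−9)²/9 + (5−8.5)²/8.5
   = 1.1667 + 2.4200 + 0.2368 + 5.4444 + 1.4412
The largest term is for type 4: 5.444.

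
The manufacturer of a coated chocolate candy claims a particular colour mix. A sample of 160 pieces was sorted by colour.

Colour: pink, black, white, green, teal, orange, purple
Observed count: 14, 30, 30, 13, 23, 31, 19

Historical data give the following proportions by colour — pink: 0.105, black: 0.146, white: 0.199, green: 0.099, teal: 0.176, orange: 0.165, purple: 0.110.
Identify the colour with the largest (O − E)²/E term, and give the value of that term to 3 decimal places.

black, 1.887

Expected counts E_i = n·p_i: 160×0.105 = 16.8, 160×0.146 = 23.36, 160×0.199 = 31.84, 160×0.099 = 15.84, 160×0.176 = 28.16, 160×0.165 = 26.4, 160×0.110 = 17.6.
χ² = (14−16.8)²/16.8 + (30−23.36)²/23.36 + (30−31.84)²/31.84 + (13−15.84)²/15.84 + (23−28.16)²/28.16 + (31−26.4)²/26.4 + (19−17.6)²/17.6
   = 0.4667 + 1.8874 + 0.1063 + 0.5092 + 0.9455 + 0.8015 + 0.1114
The largest term is for black: 1.887.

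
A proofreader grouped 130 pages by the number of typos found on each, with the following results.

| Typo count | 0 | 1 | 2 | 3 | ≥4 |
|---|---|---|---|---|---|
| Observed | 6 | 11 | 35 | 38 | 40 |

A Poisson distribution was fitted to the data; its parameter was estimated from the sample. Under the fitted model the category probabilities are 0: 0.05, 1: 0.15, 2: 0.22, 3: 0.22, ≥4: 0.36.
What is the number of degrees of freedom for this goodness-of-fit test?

3

There are k = 5 categories and 1 parameter estimated from the data, so df = 5 − 1 − 1 = 3.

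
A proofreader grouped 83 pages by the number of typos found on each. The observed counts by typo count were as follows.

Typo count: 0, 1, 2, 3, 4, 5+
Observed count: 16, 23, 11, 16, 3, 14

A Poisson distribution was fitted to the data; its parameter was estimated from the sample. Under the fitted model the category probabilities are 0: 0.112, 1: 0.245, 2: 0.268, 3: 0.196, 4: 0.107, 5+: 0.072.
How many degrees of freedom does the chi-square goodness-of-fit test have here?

4

There are k = 6 categories and 1 parameter estimated from the data, so df = 6 − 1 − 1 = 4.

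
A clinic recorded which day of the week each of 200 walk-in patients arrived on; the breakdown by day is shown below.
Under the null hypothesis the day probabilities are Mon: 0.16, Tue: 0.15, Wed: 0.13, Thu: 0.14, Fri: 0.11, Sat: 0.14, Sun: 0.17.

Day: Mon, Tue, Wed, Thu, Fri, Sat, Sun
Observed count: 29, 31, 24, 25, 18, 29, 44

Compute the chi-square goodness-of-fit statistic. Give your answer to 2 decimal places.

Expected counts E_i = n·p_i: 200×0.16 = 32, 200×0.15 = 30, 200×0.13 = 26, 200×0.14 = 28, 200×0.11 = 22, 200×0.14 = 28, 200×0.17 = 34.
Mon: (29 − 32)²/32 = 9/32 = 0.281
Tue: (31 − 30)²/30 = 1/30 = 0.033
Wed: (24 − 26)²/26 = 4/26 = 0.154
Thu: (25 − 28)²/28 = 9/28 = 0.321
Fri: (18 − 22)²/22 = 16/22 = 0.727
Sat: (29 − 28)²/28 = 1/28 = 0.036
Sun: (44 − 34)²/34 = 100/34 = 2.941
Sum = 4.49

4.49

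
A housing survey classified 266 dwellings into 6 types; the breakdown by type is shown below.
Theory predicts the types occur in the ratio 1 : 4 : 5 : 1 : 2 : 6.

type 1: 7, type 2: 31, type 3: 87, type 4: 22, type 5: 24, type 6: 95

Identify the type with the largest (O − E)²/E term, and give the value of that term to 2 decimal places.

type 2, 11.16

Ratio total = 19. Expected counts: 266×1/19 = 14, 266×4/19 = 56, 266×5/19 = 70, 266×1/19 = 14, 266×2/19 = 28, 266×6/19 = 84.
cat         O        E   (O−E)²/E
type 1      7       14      3.500
type 2     31       56     11.161
type 3     87       70      4.129
type 4     22       14      4.571
type 5     24       28      0.571
type 6     95       84      1.440
The largest term is for type 2: 11.16.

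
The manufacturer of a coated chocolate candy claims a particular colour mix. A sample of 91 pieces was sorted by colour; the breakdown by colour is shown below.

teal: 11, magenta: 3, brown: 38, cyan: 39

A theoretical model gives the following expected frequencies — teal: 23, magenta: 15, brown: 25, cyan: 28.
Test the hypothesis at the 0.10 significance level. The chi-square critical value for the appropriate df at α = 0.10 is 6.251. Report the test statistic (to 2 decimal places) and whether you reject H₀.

26.94; reject

cat          O        E   (O−E)²/E
teal        11       23      6.261
magenta      3       15      9.600
brown       38       25      6.760
cyan        39       28      4.321
Sum = 26.94
df = 3. Since 26.94 > 6.251, we reject H₀.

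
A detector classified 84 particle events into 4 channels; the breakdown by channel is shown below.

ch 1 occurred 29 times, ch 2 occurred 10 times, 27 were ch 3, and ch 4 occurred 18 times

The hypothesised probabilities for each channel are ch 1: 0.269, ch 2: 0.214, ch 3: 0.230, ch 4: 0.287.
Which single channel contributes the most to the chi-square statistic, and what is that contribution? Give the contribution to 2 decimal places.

Expected counts E_i = n·p_i: 84×0.269 = 22.596, 84×0.214 = 17.976, 84×0.230 = 19.32, 84×0.287 = 24.108.
χ² = (29−22.596)²/22.596 + (10−17.976)²/17.976 + (27−19.32)²/19.32 + (18−24.108)²/24.108
   = 1.815 + 3.539 + 3.053 + 1.548
The largest term is for ch 2: 3.54.

ch 2, 3.54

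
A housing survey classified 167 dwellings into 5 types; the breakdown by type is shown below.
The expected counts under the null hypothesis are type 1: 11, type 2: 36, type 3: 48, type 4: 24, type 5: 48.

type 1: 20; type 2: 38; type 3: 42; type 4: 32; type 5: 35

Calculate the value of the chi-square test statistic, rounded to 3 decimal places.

14.412

cat         O        E   (O−E)²/E
type 1     20       11     7.3636
type 2     38       36     0.1111
type 3     42       48     0.7500
type 4     32       24     2.6667
type 5     35       48     3.5208
Sum = 14.412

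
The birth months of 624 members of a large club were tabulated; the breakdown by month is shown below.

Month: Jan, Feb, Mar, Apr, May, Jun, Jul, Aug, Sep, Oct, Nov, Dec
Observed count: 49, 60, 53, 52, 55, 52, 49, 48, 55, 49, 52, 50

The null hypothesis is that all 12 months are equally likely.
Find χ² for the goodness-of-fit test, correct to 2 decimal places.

Expected count for each of the 12 categories: 624/12 = 52.
cat         O        E   (O−E)²/E
Jan        49       52      0.173
Feb        60       52      1.231
Mar        53       52      0.019
Apr        52       52      0.000
May        55       52      0.173
Jun        52       52      0.000
Jul        49       52      0.173
Aug        48       52      0.308
Sep        55       52      0.173
Oct        49       52      0.173
Nov        52       52      0.000
Dec        50       52      0.077
Sum = 2.50

2.50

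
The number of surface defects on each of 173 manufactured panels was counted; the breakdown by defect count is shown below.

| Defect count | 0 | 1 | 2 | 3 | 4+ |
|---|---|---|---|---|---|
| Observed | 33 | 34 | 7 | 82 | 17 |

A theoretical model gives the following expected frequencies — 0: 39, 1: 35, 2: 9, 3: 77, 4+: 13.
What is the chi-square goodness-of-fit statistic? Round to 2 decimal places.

2.95

cat         O        E   (O−E)²/E
0          33       39      0.923
1          34       35      0.029
2           7        9      0.444
3          82       77      0.325
4+         17       13      1.231
Sum = 2.95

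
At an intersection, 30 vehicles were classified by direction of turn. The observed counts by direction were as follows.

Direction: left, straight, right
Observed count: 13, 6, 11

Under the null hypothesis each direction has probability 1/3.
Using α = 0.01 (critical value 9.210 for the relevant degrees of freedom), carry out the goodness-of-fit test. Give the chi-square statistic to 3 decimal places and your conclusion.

2.600; do not reject

Expected count for each of the 3 categories: 30/3 = 10.
χ² = (13−10)²/10 + (6−10)²/10 + (11−10)²/10
   = 0.9000 + 1.6000 + 0.1000
Sum = 2.600
df = 2. Since 2.600 < 9.210, we do not reject H₀.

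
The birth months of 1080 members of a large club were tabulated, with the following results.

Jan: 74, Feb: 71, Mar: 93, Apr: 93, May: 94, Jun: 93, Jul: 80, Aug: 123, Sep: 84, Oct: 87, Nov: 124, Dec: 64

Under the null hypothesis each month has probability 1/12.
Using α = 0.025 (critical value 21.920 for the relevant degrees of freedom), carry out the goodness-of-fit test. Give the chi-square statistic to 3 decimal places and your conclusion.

Under H₀ each category has probability 1/12, so each expected count is 1080/12 = 90.
Jan: (74 − 90)²/90 = 256/90 = 2.8444
Feb: (71 − 90)²/90 = 361/90 = 4.0111
Mar: (93 − 90)²/90 = 9/90 = 0.1000
Apr: (93 − 90)²/90 = 9/90 = 0.1000
May: (94 − 90)²/90 = 16/90 = 0.1778
Jun: (93 − 90)²/90 = 9/90 = 0.1000
Jul: (80 − 90)²/90 = 100/90 = 1.1111
Aug: (123 − 90)²/90 = 1089/90 = 12.1000
Sep: (84 − 90)²/90 = 36/90 = 0.4000
Oct: (87 − 90)²/90 = 9/90 = 0.1000
Nov: (124 − 90)²/90 = 1156/90 = 12.8444
Dec: (64 − 90)²/90 = 676/90 = 7.5111
Sum = 41.400
df = 11. Since 41.400 > 21.920, we reject H₀.

41.400; reject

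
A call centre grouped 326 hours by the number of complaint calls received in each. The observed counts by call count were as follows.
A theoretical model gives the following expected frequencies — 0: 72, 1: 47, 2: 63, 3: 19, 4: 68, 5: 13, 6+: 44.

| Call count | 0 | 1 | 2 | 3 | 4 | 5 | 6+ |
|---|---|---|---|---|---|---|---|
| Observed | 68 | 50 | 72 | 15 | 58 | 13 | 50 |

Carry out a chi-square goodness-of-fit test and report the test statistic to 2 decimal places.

0: (68 − 72)²/72 = 16/72 = 0.222
1: (50 − 47)²/47 = 9/47 = 0.191
2: (72 − 63)²/63 = 81/63 = 1.286
3: (15 − 19)²/19 = 16/19 = 0.842
4: (58 − 68)²/68 = 100/68 = 1.471
5: (13 − 13)²/13 = 0/13 = 0.000
6+: (50 − 44)²/44 = 36/44 = 0.818
Sum = 4.83

4.83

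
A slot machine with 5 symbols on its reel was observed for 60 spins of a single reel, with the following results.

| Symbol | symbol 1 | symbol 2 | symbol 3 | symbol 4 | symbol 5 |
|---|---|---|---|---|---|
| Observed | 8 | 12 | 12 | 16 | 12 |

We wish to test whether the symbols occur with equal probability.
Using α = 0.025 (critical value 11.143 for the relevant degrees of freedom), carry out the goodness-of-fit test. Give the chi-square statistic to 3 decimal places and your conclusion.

Expected count for each of the 5 categories: 60/5 = 12.
cat           O        E   (O−E)²/E
symbol 1      8       12     1.3333
symbol 2     12       12     0.0000
symbol 3     12       12     0.0000
symbol 4     16       12     1.3333
symbol 5     12       12     0.0000
Sum = 2.667
df = 4. Since 2.667 < 11.143, we do not reject H₀.

2.667; do not reject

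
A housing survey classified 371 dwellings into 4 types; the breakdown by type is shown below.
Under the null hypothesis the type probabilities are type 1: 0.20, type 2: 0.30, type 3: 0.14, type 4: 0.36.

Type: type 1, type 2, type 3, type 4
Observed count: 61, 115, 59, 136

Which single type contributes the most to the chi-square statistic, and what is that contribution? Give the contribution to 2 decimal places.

type 1, 2.35

Expected counts E_i = n·p_i: 371×0.20 = 74.2, 371×0.30 = 111.3, 371×0.14 = 51.94, 371×0.36 = 133.56.
χ² = (61−74.2)²/74.2 + (115−111.3)²/111.3 + (59−51.94)²/51.94 + (136−133.56)²/133.56
   = 2.348 + 0.123 + 0.960 + 0.045
The largest term is for type 1: 2.35.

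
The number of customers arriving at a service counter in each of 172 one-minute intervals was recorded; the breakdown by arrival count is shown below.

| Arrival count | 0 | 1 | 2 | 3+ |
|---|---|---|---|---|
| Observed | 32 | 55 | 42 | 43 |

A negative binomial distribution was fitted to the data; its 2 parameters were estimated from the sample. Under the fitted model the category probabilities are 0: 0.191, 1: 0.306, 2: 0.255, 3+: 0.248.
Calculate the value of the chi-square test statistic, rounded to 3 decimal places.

Expected counts E_i = n·p_i: 172×0.191 = 32.852, 172×0.306 = 52.632, 172×0.255 = 43.86, 172×0.248 = 42.656.
χ² = (32−32.852)²/32.852 + (55−52.632)²/52.632 + (42−43.86)²/43.86 + (43−42.656)²/42.656
   = 0.0221 + 0.1065 + 0.0789 + 0.0028
Sum = 0.210

0.210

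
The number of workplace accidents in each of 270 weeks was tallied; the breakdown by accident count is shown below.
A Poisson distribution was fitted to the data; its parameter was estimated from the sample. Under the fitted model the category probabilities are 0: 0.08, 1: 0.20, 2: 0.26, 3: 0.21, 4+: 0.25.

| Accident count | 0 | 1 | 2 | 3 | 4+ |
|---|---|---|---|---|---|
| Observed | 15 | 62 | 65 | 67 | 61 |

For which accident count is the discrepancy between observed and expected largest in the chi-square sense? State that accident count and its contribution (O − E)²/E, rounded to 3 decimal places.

0, 2.017

Expected counts E_i = n·p_i: 270×0.08 = 21.6, 270×0.20 = 54, 270×0.26 = 70.2, 270×0.21 = 56.7, 270×0.25 = 67.5.
χ² = (15−21.6)²/21.6 + (62−54)²/54 + (65−70.2)²/70.2 + (67−56.7)²/56.7 + (61−67.5)²/67.5
   = 2.0167 + 1.1852 + 0.3852 + 1.8711 + 0.6259
The largest term is for 0: 2.017.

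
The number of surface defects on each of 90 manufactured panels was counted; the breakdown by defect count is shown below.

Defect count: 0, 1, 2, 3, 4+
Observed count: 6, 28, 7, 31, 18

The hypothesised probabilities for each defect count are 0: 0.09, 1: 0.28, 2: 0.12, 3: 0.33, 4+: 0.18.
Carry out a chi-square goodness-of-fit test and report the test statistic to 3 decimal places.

2.449

Expected counts E_i = n·p_i: 90×0.09 = 8.1, 90×0.28 = 25.2, 90×0.12 = 10.8, 90×0.33 = 29.7, 90×0.18 = 16.2.
cat         O        E   (O−E)²/E
0           6      8.1     0.5444
1          28     25.2     0.3111
2           7     10.8     1.3370
3          31     29.7     0.0569
4+         18     16.2     0.2000
Sum = 2.449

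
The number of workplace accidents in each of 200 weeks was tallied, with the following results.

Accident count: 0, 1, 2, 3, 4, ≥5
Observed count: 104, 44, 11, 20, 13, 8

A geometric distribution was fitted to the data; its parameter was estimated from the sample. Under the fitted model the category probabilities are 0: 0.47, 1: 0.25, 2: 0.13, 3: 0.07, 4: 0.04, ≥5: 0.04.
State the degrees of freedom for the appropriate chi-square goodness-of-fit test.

There are k = 6 categories and 1 parameter estimated from the data, so df = 6 − 1 − 1 = 4.

4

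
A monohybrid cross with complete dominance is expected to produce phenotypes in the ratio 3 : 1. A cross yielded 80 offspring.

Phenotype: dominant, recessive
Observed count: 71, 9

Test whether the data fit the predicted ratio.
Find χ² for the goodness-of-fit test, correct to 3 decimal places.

8.067

Ratio total = 4. Expected counts: 80×3/4 = 60, 80×1/4 = 20.
dominant: (71 − 60)²/60 = 121/60 = 2.0167
recessive: (9 − 20)²/20 = 121/20 = 6.0500
Sum = 8.067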